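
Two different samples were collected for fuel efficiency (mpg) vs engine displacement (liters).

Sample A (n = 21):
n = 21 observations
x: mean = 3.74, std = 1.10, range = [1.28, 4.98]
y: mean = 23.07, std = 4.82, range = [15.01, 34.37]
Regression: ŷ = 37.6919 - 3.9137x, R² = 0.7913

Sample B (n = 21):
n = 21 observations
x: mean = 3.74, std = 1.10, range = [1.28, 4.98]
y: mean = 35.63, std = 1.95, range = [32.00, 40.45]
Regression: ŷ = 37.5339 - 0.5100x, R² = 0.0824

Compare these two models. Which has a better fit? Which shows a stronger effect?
Model A has the better fit (R² = 0.7913 vs 0.0824). Model A shows the stronger effect (|β₁| = 3.9137 vs 0.5100).

Model Comparison:

Which explains more variance? (R²)
- Model A: R² = 0.7913 → 79.13% of variance in fuel efficiency explained
- Model B: R² = 0.0824 → 8.24% of variance in fuel efficiency explained
- 0.7913 > 0.0824 → Model A has the better fit

Effect size (slope magnitude):
- Model A: β₁ = -3.9137 → predicted fuel efficiency falls 3.9137 mpg per additional liter of engine displacement
- Model B: β₁ = -0.5100 → predicted fuel efficiency falls 0.5100 mpg per additional liter of engine displacement
- |-3.9137| > |-0.5100| → Model A shows the stronger marginal effect

Note: R² measures how tightly points cluster around the line; β₁ measures how steep the line is — they answer different questions.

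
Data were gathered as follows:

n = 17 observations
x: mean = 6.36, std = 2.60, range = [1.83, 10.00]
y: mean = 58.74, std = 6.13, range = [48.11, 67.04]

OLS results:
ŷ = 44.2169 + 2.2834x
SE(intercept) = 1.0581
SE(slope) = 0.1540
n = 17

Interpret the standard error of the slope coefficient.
SE(β̂₁) = 0.1540 is the estimated standard deviation of the slope estimate across repeated samples; relative to β̂₁ = 2.2834 that is 6.7%, a precise estimate.

SE(β̂₁) = 0.1540 says: if we drew many samples of n = 17 from the same population and refit each time, the fitted slopes would scatter with a standard deviation of roughly 0.1540 around the true β₁.

Relative precision:
- SE / |β̂₁| = 0.1540 / 2.2834 = 6.7%
- Rule of thumb (under 20%: precise; 20% to under 50%: moderately precise; 50% or more: imprecise) → precise

Link to interval estimation: a confidence interval for β₁ is β̂₁ ± t* × 0.1540, so SE sets the half-width per unit of t*.

What drives SE(β̂₁): wider spread of x values → smaller SE; larger n (here n = 17) → smaller SE; more residual scatter → larger SE.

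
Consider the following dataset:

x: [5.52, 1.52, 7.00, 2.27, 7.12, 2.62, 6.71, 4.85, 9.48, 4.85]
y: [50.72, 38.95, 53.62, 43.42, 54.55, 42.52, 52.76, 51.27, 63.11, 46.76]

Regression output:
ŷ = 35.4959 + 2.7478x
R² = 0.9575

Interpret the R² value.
R² = 0.9575 means 95.75% of the variation in y is explained by the linear relationship with x. This indicates a strong fit.

R² (coefficient of determination) measures the proportion of variance in y explained by the regression model.

Here R² = 0.9575:
- Explained: 95.75% of the variation in y
- Unexplained (residual): 100% − 95.75% = 4.25%
- Rule of thumb (below 0.3 weak; 0.3 to below 0.7 moderate; 0.7 and above strong) → strong

Equivalently, for simple linear regression R² = r², so |r| = √0.9575 ≈ 0.9785.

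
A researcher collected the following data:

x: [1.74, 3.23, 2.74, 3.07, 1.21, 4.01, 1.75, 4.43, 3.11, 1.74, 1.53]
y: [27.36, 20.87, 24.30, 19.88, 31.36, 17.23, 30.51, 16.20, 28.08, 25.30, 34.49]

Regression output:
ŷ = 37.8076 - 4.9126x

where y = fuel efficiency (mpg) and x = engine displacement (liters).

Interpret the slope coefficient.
For each additional liter of engine displacement, predicted fuel efficiency decreases by approximately 4.9126 mpg.

The slope β₁ = -4.9126 gives the rate at which the fitted fuel efficiency changes with engine displacement.

Interpretation:
- Engine displacement up by 1 liter → predicted fuel efficiency decreases by 4.9126 mpg
- This is a linear approximation: the same per-unit change is assumed across the whole observed x range

(β₀ = 37.8076 is the fitted value at x = 0 and is not part of the slope interpretation.)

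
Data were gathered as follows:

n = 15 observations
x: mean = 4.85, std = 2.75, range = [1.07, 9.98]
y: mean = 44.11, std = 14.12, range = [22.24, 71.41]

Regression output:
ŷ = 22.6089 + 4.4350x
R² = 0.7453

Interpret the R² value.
R² = 0.7453 means 74.53% of the variation in y is explained by the linear relationship with x. This indicates a strong fit.

The coefficient of determination R² is the fraction of the total variation in y that the fitted line accounts for.

Here R² = 0.7453:
- Explained: 74.53% of the variation in y
- Unexplained (residual): 100% − 74.53% = 25.47%
- Rule of thumb (below 0.3 weak; 0.3 to below 0.7 moderate; 0.7 and above strong) → strong

Equivalently, for simple linear regression R² = r², so |r| = √0.7453 ≈ 0.8633.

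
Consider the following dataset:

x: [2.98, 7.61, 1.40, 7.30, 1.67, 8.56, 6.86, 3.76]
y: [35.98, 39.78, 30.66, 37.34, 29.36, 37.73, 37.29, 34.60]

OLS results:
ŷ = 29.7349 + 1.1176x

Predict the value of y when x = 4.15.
ŷ = 34.3729

To predict y for x = 4.15, substitute into the regression equation:

ŷ = 29.7349 + 1.1176 × 4.15
ŷ = 29.7349 + 4.6380
ŷ = 34.3729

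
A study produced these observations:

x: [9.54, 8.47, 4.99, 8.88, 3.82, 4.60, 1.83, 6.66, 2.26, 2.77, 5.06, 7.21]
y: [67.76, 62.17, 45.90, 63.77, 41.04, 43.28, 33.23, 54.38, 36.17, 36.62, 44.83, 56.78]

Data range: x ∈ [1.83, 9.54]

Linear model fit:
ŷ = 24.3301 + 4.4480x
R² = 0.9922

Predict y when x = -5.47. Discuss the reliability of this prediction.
ŷ = -0.0005 (extrapolation — x = -5.47 lies outside [1.83, 9.54], so reliability is low).

Prediction calculation:
ŷ = 24.3301 + 4.4480 × (-5.47)
ŷ = -0.0005

Reliability:
- Data range: x ∈ [1.83, 9.54]
- Prediction point: x = -5.47 is 7.30 units below the observed range → this is EXTRAPOLATION, not interpolation

Why that matters here:
- The linear relationship may not hold outside the observed range
- R² describes fit only over the sampled x values; it says nothing about behaviour beyond them

Report the number if required, but flag clearly that it is an extrapolation.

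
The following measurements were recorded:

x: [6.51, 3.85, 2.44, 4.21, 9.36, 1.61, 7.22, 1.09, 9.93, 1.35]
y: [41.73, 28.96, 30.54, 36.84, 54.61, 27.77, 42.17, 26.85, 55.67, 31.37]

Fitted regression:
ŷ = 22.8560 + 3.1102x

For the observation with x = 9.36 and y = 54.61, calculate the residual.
Residual = 2.6425

The residual is the difference between the actual value and the predicted value:

Residual = y - ŷ

Step 1: Calculate predicted value
ŷ = 22.8560 + 3.1102 × 9.36
ŷ = 51.9675

Step 2: Calculate residual
Residual = 54.61 - 51.9675
Residual = 2.6425

Sign check: y > ŷ, so the point is above the line and the fit underestimates here.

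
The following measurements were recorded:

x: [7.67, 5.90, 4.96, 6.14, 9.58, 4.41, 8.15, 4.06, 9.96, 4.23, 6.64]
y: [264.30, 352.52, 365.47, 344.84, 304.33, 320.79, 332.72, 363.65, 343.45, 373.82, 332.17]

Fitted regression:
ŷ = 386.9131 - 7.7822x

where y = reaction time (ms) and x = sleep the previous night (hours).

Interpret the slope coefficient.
On average, reaction time is about 7.7822 ms lower for every extra hour of sleep.

The slope β₁ = -7.7822 gives the rate at which the fitted reaction time changes with sleep.

Interpretation:
- Sleep up by 1 hour → predicted reaction time decreases by 7.7822 ms
- This is a linear approximation: the same per-unit change is assumed across the whole observed x range
- The sign (−) gives the direction; the magnitude 7.7822 gives the size of the effect per hour

(β₀ = 386.9131 is the fitted value at x = 0 and is not part of the slope interpretation.)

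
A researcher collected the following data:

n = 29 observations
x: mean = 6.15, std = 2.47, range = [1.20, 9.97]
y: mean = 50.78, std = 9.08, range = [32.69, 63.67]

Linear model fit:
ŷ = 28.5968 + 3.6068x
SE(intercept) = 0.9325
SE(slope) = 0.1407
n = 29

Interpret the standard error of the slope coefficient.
The slope 3.6068 is pinned down to within about ±0.1407 (one SE) by these data — relative uncertainty 3.9%, i.e. precise.

What SE measures:
- The standard error quantifies the sampling variability of the coefficient estimate
- It is the estimated standard deviation of β̂₁ across hypothetical repeated samples of the same size
- Smaller SE → more precise estimate

Relative precision:
- SE / |β̂₁| = 0.1407 / 3.6068 = 3.9%
- Rule of thumb (under 20%: precise; 20% to under 50%: moderately precise; 50% or more: imprecise) → precise

Rough 95% range (±2 SE): 3.6068 ± 0.2814 → (3.3254, 3.8882).

What drives SE(β̂₁): more residual scatter → larger SE; larger n (here n = 29) → smaller SE; wider spread of x values → smaller SE.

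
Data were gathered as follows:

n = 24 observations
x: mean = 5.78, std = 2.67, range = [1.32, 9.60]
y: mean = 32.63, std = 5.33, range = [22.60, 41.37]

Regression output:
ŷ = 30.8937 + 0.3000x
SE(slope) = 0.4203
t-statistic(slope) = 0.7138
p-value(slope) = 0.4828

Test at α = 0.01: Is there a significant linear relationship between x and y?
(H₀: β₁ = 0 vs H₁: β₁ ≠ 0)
Since p-value = 0.4828 ≥ α = 0.01, fail to reject H₀ — the slope is not significantly different from 0.

Hypothesis test for the slope coefficient:

H₀: β₁ = 0 (no linear relationship)
H₁: β₁ ≠ 0 (linear relationship exists)

Test statistic: t = β̂₁ / SE(β̂₁) = 0.3000 / 0.4203 = 0.7138

With df = 22, the two-sided p-value for |t| = 0.7138 is 0.4828.

Decision rule: reject H₀ if p-value < α.
p-value = 0.4828 ≥ α = 0.01 → fail to reject H₀.

Conclusion: the linear association between x and y is not significant at the 1% level.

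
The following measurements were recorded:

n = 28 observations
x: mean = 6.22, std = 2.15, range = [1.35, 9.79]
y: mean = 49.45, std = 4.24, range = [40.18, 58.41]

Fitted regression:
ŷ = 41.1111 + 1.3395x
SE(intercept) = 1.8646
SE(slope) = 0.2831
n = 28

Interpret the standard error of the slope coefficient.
SE(β̂₁) = 0.2831 is the estimated standard deviation of the slope estimate across repeated samples; relative to β̂₁ = 1.3395 that is 21.1%, a moderately precise estimate.

SE(β̂₁) = s / √Sxx, where s is the residual standard deviation and Sxx = Σ(x − x̄)². It is the yardstick for how far β̂₁ = 1.3395 could plausibly be from the true slope.

Relative precision:
- SE / |β̂₁| = 0.2831 / 1.3395 = 21.1%
- Rule of thumb (under 20%: precise; 20% to under 50%: moderately precise; 50% or more: imprecise) → moderately precise

Link to the t-test: t = β̂₁ / SE(β̂₁) = 1.3395 / 0.2831 = 4.7315, the statistic for H₀: β₁ = 0.

What drives SE(β̂₁): more residual scatter → larger SE.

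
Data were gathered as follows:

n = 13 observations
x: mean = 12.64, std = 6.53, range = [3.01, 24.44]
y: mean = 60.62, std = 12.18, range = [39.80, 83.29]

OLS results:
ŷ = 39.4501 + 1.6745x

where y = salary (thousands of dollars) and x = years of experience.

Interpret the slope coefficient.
An increase of one year in experience is associated with a 1.6745 thousand dollars increase in predicted salary.

The slope coefficient β₁ = 1.6745 represents the marginal effect of experience on salary.

Interpretation:
- Experience up by 1 year → predicted salary increases by 1.6745 thousand dollars
- This is a linear approximation: the same per-unit change is assumed across the whole observed x range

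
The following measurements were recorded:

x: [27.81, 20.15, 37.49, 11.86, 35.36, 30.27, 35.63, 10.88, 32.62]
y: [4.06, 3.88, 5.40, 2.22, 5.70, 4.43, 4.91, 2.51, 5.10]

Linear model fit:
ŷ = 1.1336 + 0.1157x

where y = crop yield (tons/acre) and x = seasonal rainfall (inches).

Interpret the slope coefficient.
On average, crop yield is about 0.1157 tons/acre higher for every extra inch of rainfall.

The slope β₁ = 0.1157 gives the rate at which the fitted crop yield changes with rainfall.

Interpretation:
- Rainfall up by 1 inch → predicted crop yield increases by 0.1157 tons/acre
- The effect is assumed constant over the observed range of x (linearity)

The intercept β₀ = 1.1336 is the predicted crop yield when rainfall = 0; since the smallest observed x is 10.88, this is an extrapolation and mainly anchors the line.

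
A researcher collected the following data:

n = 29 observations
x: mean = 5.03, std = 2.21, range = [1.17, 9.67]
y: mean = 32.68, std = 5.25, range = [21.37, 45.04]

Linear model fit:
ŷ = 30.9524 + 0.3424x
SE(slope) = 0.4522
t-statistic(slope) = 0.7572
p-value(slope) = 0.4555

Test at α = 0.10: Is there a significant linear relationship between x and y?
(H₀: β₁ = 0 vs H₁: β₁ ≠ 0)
Since p-value = 0.4555 ≥ α = 0.10, fail to reject H₀ — the slope is not significantly different from 0.

Hypothesis test for the slope coefficient:

H₀: β₁ = 0 (no linear relationship)
H₁: β₁ ≠ 0 (linear relationship exists)

Test statistic: t = β̂₁ / SE(β̂₁) = 0.3424 / 0.4522 = 0.7572

The p-value (0.4555) is the probability, under H₀, of a t-statistic at least as extreme as |t| = 0.7572 (two-sided, df = n − 2 = 27).

Decision rule: reject H₀ if p-value < α.
p-value = 0.4555 ≥ α = 0.10 → fail to reject H₀.

There is not sufficient evidence at the 10% significance level to conclude that a linear relationship exists between x and y.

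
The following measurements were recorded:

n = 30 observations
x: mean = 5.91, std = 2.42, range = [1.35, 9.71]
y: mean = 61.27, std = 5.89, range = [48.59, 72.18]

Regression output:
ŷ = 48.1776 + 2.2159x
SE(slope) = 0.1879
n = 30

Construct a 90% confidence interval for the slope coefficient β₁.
The 90% CI for β₁ is (1.8963, 2.5355)

Confidence interval for the slope:

The 90% CI for β₁ is: β̂₁ ± t*(α/2, n-2) × SE(β̂₁)

Step 1: Find critical t-value
- Confidence level = 0.9
- Degrees of freedom = n - 2 = 30 - 2 = 28
- t*(α/2, 28) = 1.7011

Step 2: Calculate margin of error
Margin = 1.7011 × 0.1879 = 0.3196

Step 3: Construct interval
CI = 2.2159 ± 0.3196
CI = (1.8963, 2.5355)

Interpretation: each one-unit increase in x is associated with a change in mean y of between 1.8963 and 2.5355, with 90% confidence.
Both endpoints are positive, so the data support a genuinely positive slope at this confidence level.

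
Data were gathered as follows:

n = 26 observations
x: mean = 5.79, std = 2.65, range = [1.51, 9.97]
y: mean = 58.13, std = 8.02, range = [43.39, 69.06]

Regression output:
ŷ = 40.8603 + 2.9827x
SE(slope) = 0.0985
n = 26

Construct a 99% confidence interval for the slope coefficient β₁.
The 99% CI for β₁ is (2.7072, 3.2582)

Confidence interval for the slope:

The 99% CI for β₁ is: β̂₁ ± t*(α/2, n-2) × SE(β̂₁)

Step 1: Find critical t-value
- Confidence level = 0.99
- Degrees of freedom = n - 2 = 26 - 2 = 24
- t*(α/2, 24) = 2.7969

Step 2: Calculate margin of error
Margin = 2.7969 × 0.0985 = 0.2755

Step 3: Construct interval
CI = 2.9827 ± 0.2755
CI = (2.7072, 3.2582)

Interpretation: intervals built this way capture the true β₁ in 99% of repeated samples; here the plausible range for the per-unit effect of x on y is 2.7072 to 3.2582.
Since 0 is outside the interval, a two-sided test at α = 0.01 would reject H₀: β₁ = 0.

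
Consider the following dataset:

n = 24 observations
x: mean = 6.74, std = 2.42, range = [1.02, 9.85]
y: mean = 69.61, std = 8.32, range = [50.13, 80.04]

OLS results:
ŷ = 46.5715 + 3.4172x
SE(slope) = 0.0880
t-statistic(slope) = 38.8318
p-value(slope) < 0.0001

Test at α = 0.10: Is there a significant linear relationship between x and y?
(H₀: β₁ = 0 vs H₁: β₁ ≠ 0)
Reject H₀: p-value < 0.0001 < α = 0.10. The linear relationship is significant at the 10% level.

Hypothesis test for the slope coefficient:

H₀: β₁ = 0 (no linear relationship)
H₁: β₁ ≠ 0 (linear relationship exists)

Test statistic: t = β̂₁ / SE(β̂₁) = 3.4172 / 0.0880 = 38.8318

With df = 22, the two-sided p-value for |t| = 38.8318 is <0.0001.

Decision rule: reject H₀ if p-value < α.
p-value < 0.0001 < α = 0.10 → reject H₀.

Conclusion: the linear association between x and y is significant at the 10% level.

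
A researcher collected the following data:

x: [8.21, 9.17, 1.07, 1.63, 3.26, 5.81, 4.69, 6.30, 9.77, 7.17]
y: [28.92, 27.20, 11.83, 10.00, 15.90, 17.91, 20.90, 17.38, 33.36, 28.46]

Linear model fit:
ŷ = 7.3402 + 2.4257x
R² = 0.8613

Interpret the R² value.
The model explains 86.13% of the variance in y (R² = 0.8613), leaving 13.87% unexplained; the fit is strong.

R² = 1 − SS_res/SS_tot compares the residual scatter to the total scatter of y about its mean.

Here R² = 0.8613:
- Explained: 86.13% of the variation in y
- Unexplained (residual): 100% − 86.13% = 13.87%
- Rule of thumb (below 0.3 weak; 0.3 to below 0.7 moderate; 0.7 and above strong) → strong

Equivalently, for simple linear regression R² = r², so |r| = √0.8613 ≈ 0.9281.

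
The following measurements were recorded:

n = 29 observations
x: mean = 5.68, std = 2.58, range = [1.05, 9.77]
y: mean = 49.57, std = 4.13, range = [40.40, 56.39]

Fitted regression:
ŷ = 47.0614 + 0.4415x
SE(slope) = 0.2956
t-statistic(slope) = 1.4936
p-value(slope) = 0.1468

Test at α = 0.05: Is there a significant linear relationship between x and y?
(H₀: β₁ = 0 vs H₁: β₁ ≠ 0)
p-value = 0.1468 ≥ α = 0.05, so we fail to reject H₀. The relationship is not significant.

Hypothesis test for the slope coefficient:

H₀: β₁ = 0 (no linear relationship)
H₁: β₁ ≠ 0 (linear relationship exists)

Test statistic: t = β̂₁ / SE(β̂₁) = 0.4415 / 0.2956 = 1.4936

p = 0.1468: how often a slope estimate this far from 0 (in SE units) would arise by chance if β₁ were truly 0.

Decision rule: reject H₀ if p-value < α.
p-value = 0.1468 ≥ α = 0.05 → fail to reject H₀.

Conclusion: the linear association between x and y is not significant at the 5% level.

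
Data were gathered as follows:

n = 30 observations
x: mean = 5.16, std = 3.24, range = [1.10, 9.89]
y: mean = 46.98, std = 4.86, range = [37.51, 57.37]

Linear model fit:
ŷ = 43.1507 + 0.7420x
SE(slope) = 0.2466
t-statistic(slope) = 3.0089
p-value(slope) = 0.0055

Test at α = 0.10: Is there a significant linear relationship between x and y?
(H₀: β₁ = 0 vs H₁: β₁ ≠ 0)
Since p-value = 0.0055 < α = 0.10, reject H₀ — the slope is significantly different from 0.

Hypothesis test for the slope coefficient:

H₀: β₁ = 0 (no linear relationship)
H₁: β₁ ≠ 0 (linear relationship exists)

Test statistic: t = β̂₁ / SE(β̂₁) = 0.7420 / 0.2466 = 3.0089

With df = 28, the two-sided p-value for |t| = 3.0089 is 0.0055.

Decision rule: reject H₀ if p-value < α.
p-value = 0.0055 < α = 0.10 → reject H₀.

There is sufficient evidence at the 10% significance level to conclude that a linear relationship exists between x and y.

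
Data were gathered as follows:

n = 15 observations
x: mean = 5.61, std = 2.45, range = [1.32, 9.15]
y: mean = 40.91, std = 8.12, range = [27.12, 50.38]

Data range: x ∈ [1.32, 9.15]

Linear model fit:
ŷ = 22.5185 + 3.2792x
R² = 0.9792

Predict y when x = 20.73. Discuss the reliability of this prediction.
The equation gives ŷ = 90.4963; however x = 20.73 is 11.58 units above the observed range, so this extrapolated value should not be trusted.

Prediction calculation:
ŷ = 22.5185 + 3.2792 × 20.73
ŷ = 90.4963

Reliability:
- Data range: x ∈ [1.32, 9.15]
- Prediction point: x = 20.73 is 11.58 units above the observed range → this is EXTRAPOLATION, not interpolation

Why that matters here:
- Real relationships often flatten, saturate, or turn nonlinear at extremes
- There are no observations near this x to validate the fitted line there

A defensible statement: 'if the linear trend continued to x = 20.73, y would be about 90.4963' — the premise is untested.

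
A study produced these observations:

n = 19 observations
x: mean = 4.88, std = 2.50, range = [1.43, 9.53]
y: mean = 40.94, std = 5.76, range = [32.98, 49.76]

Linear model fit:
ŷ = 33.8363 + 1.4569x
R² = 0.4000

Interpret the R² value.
R² = 0.4000 means 40.00% of the variation in y is explained by the linear relationship with x. This indicates a moderate fit.

The coefficient of determination R² is the fraction of the total variation in y that the fitted line accounts for.

Here R² = 0.4000:
- Explained: 40.00% of the variation in y
- Unexplained (residual): 100% − 40.00% = 60.00%
- Rule of thumb (below 0.3 weak; 0.3 to below 0.7 moderate; 0.7 and above strong) → moderate

Note: R² never decreases when predictors are added, so it should not be used alone to compare models of different size.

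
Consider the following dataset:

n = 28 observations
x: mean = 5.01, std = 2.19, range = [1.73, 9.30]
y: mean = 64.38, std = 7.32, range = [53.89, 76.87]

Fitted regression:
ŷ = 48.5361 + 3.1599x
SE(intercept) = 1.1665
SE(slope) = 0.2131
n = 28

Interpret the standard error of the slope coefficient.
SE(slope) = 0.2131 measures the uncertainty in the estimated slope. The coefficient is estimated precisely (SE/|β̂₁| = 6.7%).

SE(β̂₁) = 0.2131 says: if we drew many samples of n = 28 from the same population and refit each time, the fitted slopes would scatter with a standard deviation of roughly 0.2131 around the true β₁.

Relative precision:
- SE / |β̂₁| = 0.2131 / 3.1599 = 6.7%
- Rule of thumb (under 20%: precise; 20% to under 50%: moderately precise; 50% or more: imprecise) → precise

Link to the t-test: t = β̂₁ / SE(β̂₁) = 3.1599 / 0.2131 = 14.8282, the statistic for H₀: β₁ = 0.

What drives SE(β̂₁): more residual scatter → larger SE.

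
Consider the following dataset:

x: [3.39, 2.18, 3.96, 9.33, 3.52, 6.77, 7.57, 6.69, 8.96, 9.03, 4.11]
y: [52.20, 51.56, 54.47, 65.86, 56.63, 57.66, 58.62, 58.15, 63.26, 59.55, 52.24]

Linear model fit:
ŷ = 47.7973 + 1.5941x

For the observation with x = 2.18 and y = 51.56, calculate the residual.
Residual = 0.2876

The residual is the difference between the actual value and the predicted value:

Residual = y - ŷ

Step 1: Calculate predicted value
ŷ = 47.7973 + 1.5941 × 2.18
ŷ = 51.2724

Step 2: Calculate residual
Residual = 51.56 - 51.2724
Residual = 0.2876

Interpretation: the model underestimates the actual value by 0.2876 at this point (positive residual → observation lies above the fitted line).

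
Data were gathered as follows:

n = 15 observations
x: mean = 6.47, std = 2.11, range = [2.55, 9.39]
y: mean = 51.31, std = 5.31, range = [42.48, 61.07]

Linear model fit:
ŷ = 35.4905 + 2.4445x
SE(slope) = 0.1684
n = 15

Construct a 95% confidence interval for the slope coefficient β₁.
The 95% CI for β₁ is (2.0807, 2.8083)

Confidence interval for the slope:

The 95% CI for β₁ is: β̂₁ ± t*(α/2, n-2) × SE(β̂₁)

Step 1: Find critical t-value
- Confidence level = 0.95
- Degrees of freedom = n - 2 = 15 - 2 = 13
- t*(α/2, 13) = 2.1604

Step 2: Calculate margin of error
Margin = 2.1604 × 0.1684 = 0.3638

Step 3: Construct interval
CI = 2.4445 ± 0.3638
CI = (2.0807, 2.8083)

Interpretation: intervals built this way capture the true β₁ in 95% of repeated samples; here the plausible range for the per-unit effect of x on y is 2.0807 to 2.8083.
The interval does not include 0, suggesting a significant linear relationship.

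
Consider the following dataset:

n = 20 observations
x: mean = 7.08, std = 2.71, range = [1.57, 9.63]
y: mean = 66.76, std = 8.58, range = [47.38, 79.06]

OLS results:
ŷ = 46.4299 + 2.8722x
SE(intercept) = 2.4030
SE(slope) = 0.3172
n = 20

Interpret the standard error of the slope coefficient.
SE(β̂₁) = 0.3172 is the estimated standard deviation of the slope estimate across repeated samples; relative to β̂₁ = 2.8722 that is 11.0%, a precise estimate.

SE(β̂₁) = s / √Sxx, where s is the residual standard deviation and Sxx = Σ(x − x̄)². It is the yardstick for how far β̂₁ = 2.8722 could plausibly be from the true slope.

Relative precision:
- SE / |β̂₁| = 0.3172 / 2.8722 = 11.0%
- Rule of thumb (under 20%: precise; 20% to under 50%: moderately precise; 50% or more: imprecise) → precise

Link to interval estimation: a confidence interval for β₁ is β̂₁ ± t* × 0.3172, so SE sets the half-width per unit of t*.

What drives SE(β̂₁): larger n (here n = 20) → smaller SE; more residual scatter → larger SE.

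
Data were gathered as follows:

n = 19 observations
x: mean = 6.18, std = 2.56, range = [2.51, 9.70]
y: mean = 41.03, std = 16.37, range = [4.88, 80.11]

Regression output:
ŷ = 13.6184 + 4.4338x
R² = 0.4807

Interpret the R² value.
The model explains 48.07% of the variance in y (R² = 0.4807), leaving 51.93% unexplained; the fit is moderate.

The coefficient of determination R² is the fraction of the total variation in y that the fitted line accounts for.

Here R² = 0.4807:
- Explained: 48.07% of the variation in y
- Unexplained (residual): 100% − 48.07% = 51.93%
- Rule of thumb (below 0.3 weak; 0.3 to below 0.7 moderate; 0.7 and above strong) → moderate

Note: R² never decreases when predictors are added, so it should not be used alone to compare models of different size.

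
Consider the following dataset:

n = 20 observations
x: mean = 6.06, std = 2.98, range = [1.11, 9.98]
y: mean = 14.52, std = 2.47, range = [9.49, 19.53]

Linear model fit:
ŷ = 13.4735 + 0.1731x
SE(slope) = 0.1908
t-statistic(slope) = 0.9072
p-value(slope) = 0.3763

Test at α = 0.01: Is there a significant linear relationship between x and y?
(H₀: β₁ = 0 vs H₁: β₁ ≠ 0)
Fail to reject H₀: p-value = 0.3763 ≥ α = 0.01. The linear relationship is not significant at the 1% level.

Hypothesis test for the slope coefficient:

H₀: β₁ = 0 (no linear relationship)
H₁: β₁ ≠ 0 (linear relationship exists)

Test statistic: t = β̂₁ / SE(β̂₁) = 0.1731 / 0.1908 = 0.9072

p = 0.3763: how often a slope estimate this far from 0 (in SE units) would arise by chance if β₁ were truly 0.

Decision rule: reject H₀ if p-value < α.
p-value = 0.3763 ≥ α = 0.01 → fail to reject H₀.

There is not sufficient evidence at the 1% significance level to conclude that a linear relationship exists between x and y.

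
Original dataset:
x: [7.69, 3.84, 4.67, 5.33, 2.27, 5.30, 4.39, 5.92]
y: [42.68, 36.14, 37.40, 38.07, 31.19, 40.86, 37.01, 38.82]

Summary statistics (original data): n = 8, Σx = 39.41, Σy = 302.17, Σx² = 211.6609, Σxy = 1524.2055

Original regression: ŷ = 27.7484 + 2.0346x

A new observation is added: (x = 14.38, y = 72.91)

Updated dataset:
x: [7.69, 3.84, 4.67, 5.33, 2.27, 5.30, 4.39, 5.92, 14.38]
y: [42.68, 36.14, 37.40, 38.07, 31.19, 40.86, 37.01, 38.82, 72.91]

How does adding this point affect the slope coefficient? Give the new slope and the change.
The slope changes from 2.0346 to 3.4130 (change of +1.3784, or +67.7%).

The new point has HIGH LEVERAGE: x = 14.38 is far from the original mean x̄ = 39.41/8 ≈ 4.93 (original range [2.27, 7.69]).

Step 1: Update the sums with the new point (n goes from 8 to 9)
Σx  = 39.41 + 14.38 = 53.79
Σy  = 302.17 + 72.91 = 375.08
Σx² = 211.6609 + 14.38² = 211.6609 + 206.7844 = 418.4453
Σxy = 1524.2055 + 14.38×72.91 = 1524.2055 + 1048.4458 = 2572.6513

Step 2: Recompute the slope with b₁ = (nΣxy − ΣxΣy) / (nΣx² − (Σx)²)
Numerator   = 9×2572.6513 − 53.79×375.08 = 23153.8617 − 20175.5532 = 2978.3085
Denominator = 9×418.4453 − 53.79² = 3766.0077 − 2893.3641 = 872.6436
b₁(new) = 2978.3085 / 872.6436 = 3.4130

(Same formula on the original sums: (8×1524.2055 − 39.41×302.17) / (8×211.6609 − 39.41²) = 285.1243 / 140.1391 = 2.0346, matching the given fit.)

Step 3: Change in slope
Δβ₁ = 3.4130 − 2.0346 = +1.3784
Relative change = +1.3784 / 2.0346 × 100% = +67.7%
→ the slope increases when the point is added.

Because the point sits above the extension of the original line at a high-leverage x, it tilts the fit up.
In practice: investigate whether it comes from the same population as the rest of the sample; check such a point for data-entry or measurement error.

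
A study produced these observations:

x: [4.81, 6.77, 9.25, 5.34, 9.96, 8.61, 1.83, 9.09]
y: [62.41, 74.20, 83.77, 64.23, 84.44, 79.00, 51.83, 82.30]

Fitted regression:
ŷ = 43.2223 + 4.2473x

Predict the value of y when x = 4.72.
ŷ = 63.2696

Plug x = 4.72 into the fitted line:

ŷ = 43.2223 + 4.2473 × 4.72
ŷ = 43.2223 + 20.0473
ŷ = 63.2696

This is a point prediction; actual observations scatter around it by roughly the residual standard deviation.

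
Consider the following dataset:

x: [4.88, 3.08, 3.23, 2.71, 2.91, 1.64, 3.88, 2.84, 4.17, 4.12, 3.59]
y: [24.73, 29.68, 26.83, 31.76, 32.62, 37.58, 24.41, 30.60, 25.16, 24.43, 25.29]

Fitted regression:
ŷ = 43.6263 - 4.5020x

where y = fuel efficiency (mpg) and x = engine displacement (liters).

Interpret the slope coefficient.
For each additional liter of engine displacement, predicted fuel efficiency decreases by approximately 4.5020 mpg.

The slope coefficient β₁ = -4.5020 represents the marginal effect of engine displacement on fuel efficiency.

Interpretation:
- Engine displacement up by 1 liter → predicted fuel efficiency decreases by 4.5020 mpg
- The effect is assumed constant over the observed range of x (linearity)
- The sign (−) gives the direction; the magnitude 4.5020 gives the size of the effect per liter

The intercept β₀ = 43.6263 is the predicted fuel efficiency when engine displacement = 0; since the smallest observed x is 1.64, this is an extrapolation and mainly anchors the line.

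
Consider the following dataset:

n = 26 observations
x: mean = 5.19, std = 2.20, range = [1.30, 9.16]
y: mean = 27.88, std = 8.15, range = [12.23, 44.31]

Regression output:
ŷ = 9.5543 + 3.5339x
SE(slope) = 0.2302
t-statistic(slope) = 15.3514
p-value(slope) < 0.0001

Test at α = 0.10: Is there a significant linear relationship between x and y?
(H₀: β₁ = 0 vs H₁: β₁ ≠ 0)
Since p-value < 0.0001 < α = 0.10, reject H₀ — the slope is significantly different from 0.

Hypothesis test for the slope coefficient:

H₀: β₁ = 0 (no linear relationship)
H₁: β₁ ≠ 0 (linear relationship exists)

Test statistic: t = β̂₁ / SE(β̂₁) = 3.5339 / 0.2302 = 15.3514

The p-value (<0.0001) is the probability, under H₀, of a t-statistic at least as extreme as |t| = 15.3514 (two-sided, df = n − 2 = 24).

Decision rule: reject H₀ if p-value < α.
p-value < 0.0001 < α = 0.10 → reject H₀.

There is sufficient evidence at the 10% significance level to conclude that a linear relationship exists between x and y.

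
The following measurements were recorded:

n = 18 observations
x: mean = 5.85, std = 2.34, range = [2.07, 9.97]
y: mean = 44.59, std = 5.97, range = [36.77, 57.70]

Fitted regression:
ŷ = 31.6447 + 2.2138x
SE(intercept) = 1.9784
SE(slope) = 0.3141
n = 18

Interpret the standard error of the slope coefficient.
SE(β̂₁) = 0.3141 is the estimated standard deviation of the slope estimate across repeated samples; relative to β̂₁ = 2.2138 that is 14.2%, a precise estimate.

What SE measures:
- The standard error quantifies the sampling variability of the coefficient estimate
- It is the estimated standard deviation of β̂₁ across hypothetical repeated samples of the same size
- Smaller SE → more precise estimate

Relative precision:
- SE / |β̂₁| = 0.3141 / 2.2138 = 14.2%
- Rule of thumb (under 20%: precise; 20% to under 50%: moderately precise; 50% or more: imprecise) → precise

Link to interval estimation: a confidence interval for β₁ is β̂₁ ± t* × 0.3141, so SE sets the half-width per unit of t*.

What drives SE(β̂₁): larger n (here n = 18) → smaller SE; wider spread of x values → smaller SE; more residual scatter → larger SE.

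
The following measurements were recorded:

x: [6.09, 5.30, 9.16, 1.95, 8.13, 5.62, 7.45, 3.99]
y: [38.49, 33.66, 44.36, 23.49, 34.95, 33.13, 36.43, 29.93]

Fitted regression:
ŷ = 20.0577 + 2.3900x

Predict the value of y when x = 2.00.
ŷ = 24.8377

To predict y for x = 2.00, substitute into the regression equation:

ŷ = 20.0577 + 2.3900 × 2.00
ŷ = 20.0577 + 4.7800
ŷ = 24.8377

This is a point prediction; actual observations scatter around it by roughly the residual standard deviation.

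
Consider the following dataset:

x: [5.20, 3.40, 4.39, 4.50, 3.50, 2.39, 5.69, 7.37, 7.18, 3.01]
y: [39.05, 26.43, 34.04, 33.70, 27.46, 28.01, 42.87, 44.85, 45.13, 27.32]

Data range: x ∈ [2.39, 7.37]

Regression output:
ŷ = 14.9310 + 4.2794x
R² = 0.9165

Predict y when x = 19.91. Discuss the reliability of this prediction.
The equation gives ŷ = 100.1339; however x = 19.91 is 12.54 units above the observed range, so this extrapolated value should not be trusted.

Prediction calculation:
ŷ = 14.9310 + 4.2794 × 19.91
ŷ = 100.1339

Reliability:
- Data range: x ∈ [2.39, 7.37]
- Prediction point: x = 19.91 is 12.54 units above the observed range → this is EXTRAPOLATION, not interpolation

Why that matters here:
- The linear relationship may not hold outside the observed range
- There are no observations near this x to validate the fitted line there
- The standard error of prediction grows with (x − x̄)², and x = 19.91 is far from x̄ = 4.66

The R² = 0.9165 only validates the fit within [2.39, 7.37]; treat ŷ = 100.1339 with caution.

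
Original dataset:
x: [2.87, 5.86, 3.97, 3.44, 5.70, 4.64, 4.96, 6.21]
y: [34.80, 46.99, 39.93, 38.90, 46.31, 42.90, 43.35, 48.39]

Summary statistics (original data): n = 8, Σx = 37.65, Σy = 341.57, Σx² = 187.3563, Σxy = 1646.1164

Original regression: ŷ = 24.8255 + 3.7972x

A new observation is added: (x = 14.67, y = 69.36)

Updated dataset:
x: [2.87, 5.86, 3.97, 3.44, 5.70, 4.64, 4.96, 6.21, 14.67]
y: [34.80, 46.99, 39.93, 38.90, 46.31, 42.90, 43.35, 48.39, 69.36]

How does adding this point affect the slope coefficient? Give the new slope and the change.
New slope β₁ = 2.7919 versus 3.7972 before: a change of -1.0053 (-26.5%).

x = 14.67 lies well outside the original x-range [2.87, 6.21] (x̄ ≈ 4.71), so this observation has high leverage and can move the slope substantially.

Step 1: Update the sums with the new point (n goes from 8 to 9)
Σx  = 37.65 + 14.67 = 52.32
Σy  = 341.57 + 69.36 = 410.93
Σx² = 187.3563 + 14.67² = 187.3563 + 215.2089 = 402.5652
Σxy = 1646.1164 + 14.67×69.36 = 1646.1164 + 1017.5112 = 2663.6276

Step 2: Recompute the slope with b₁ = (nΣxy − ΣxΣy) / (nΣx² − (Σx)²)
Numerator   = 9×2663.6276 − 52.32×410.93 = 23972.6484 − 21499.8576 = 2472.7908
Denominator = 9×402.5652 − 52.32² = 3623.0868 − 2737.3824 = 885.7044
b₁(new) = 2472.7908 / 885.7044 = 2.7919

(Same formula on the original sums: (8×1646.1164 − 37.65×341.57) / (8×187.3563 − 37.65²) = 308.8207 / 81.3279 = 3.7972, matching the given fit.)

Step 3: Change in slope
Δβ₁ = 2.7919 − 3.7972 = -1.0053
Relative change = -1.0053 / 3.7972 × 100% = -26.5%
→ the slope decreases when the point is added.

Because the point sits below the extension of the original line at a high-leverage x, it tilts the fit down.
In practice: refit with and without it and report both if conclusions differ; examine leverage (hᵢ) and Cook's distance rather than deleting it automatically.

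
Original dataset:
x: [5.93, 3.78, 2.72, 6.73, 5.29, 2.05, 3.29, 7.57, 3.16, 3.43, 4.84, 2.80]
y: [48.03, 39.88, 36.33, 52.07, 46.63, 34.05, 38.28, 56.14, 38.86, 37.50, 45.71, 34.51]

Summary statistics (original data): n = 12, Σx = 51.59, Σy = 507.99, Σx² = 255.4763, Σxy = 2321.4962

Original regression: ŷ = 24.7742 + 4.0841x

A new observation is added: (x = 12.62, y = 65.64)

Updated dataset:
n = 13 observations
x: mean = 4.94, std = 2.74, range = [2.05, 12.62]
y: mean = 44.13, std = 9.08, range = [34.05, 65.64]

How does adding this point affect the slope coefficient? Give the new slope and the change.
New slope β₁ = 3.2439 versus 4.0841 before: a change of -0.8402 (-20.6%).

x = 12.62 lies well outside the original x-range [2.05, 7.57] (x̄ ≈ 4.30), so this observation has high leverage and can move the slope substantially.

Step 1: Update the sums with the new point (n goes from 12 to 13)
Σx  = 51.59 + 12.62 = 64.21
Σy  = 507.99 + 65.64 = 573.63
Σx² = 255.4763 + 12.62² = 255.4763 + 159.2644 = 414.7407
Σxy = 2321.4962 + 12.62×65.64 = 2321.4962 + 828.3768 = 3149.8730

Step 2: Recompute the slope with b₁ = (nΣxy − ΣxΣy) / (nΣx² − (Σx)²)
Numerator   = 13×3149.8730 − 64.21×573.63 = 40948.3490 − 36832.7823 = 4115.5667
Denominator = 13×414.7407 − 64.21² = 5391.6291 − 4122.9241 = 1268.7050
b₁(new) = 4115.5667 / 1268.7050 = 3.2439

(Same formula on the original sums: (12×2321.4962 − 51.59×507.99) / (12×255.4763 − 51.59²) = 1650.7503 / 404.1875 = 4.0841, matching the given fit.)

Step 3: Change in slope
Δβ₁ = 3.2439 − 4.0841 = -0.8402
Relative change = -0.8402 / 4.0841 × 100% = -20.6%
→ the slope decreases when the point is added.

Because the point sits below the extension of the original line at a high-leverage x, it tilts the fit down.
In practice: refit with and without it and report both if conclusions differ.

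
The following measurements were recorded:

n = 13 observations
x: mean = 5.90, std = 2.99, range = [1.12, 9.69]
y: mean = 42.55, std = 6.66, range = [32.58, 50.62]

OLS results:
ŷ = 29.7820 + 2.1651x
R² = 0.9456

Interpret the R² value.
R² = 0.9456 means 94.56% of the variation in y is explained by the linear relationship with x. This indicates a strong fit.

The coefficient of determination R² is the fraction of the total variation in y that the fitted line accounts for.

Here R² = 0.9456:
- Explained: 94.56% of the variation in y
- Unexplained (residual): 100% − 94.56% = 5.44%
- Rule of thumb (below 0.3 weak; 0.3 to below 0.7 moderate; 0.7 and above strong) → strong

Note: R² says nothing about causation, and a high R² does not by itself mean the linear form is appropriate — check the residuals.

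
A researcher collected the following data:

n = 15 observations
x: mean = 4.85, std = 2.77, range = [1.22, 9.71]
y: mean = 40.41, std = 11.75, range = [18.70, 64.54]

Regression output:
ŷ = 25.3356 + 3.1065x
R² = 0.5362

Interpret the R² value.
About 53.62% of the variability in y is accounted for by the regression on x (R² = 0.5362) — a moderate linear fit.

R² (coefficient of determination) measures the proportion of variance in y explained by the regression model.

Here R² = 0.5362:
- Explained: 53.62% of the variation in y
- Unexplained (residual): 100% − 53.62% = 46.38%
- Rule of thumb (below 0.3 weak; 0.3 to below 0.7 moderate; 0.7 and above strong) → moderate

Equivalently, for simple linear regression R² = r², so |r| = √0.5362 ≈ 0.7323.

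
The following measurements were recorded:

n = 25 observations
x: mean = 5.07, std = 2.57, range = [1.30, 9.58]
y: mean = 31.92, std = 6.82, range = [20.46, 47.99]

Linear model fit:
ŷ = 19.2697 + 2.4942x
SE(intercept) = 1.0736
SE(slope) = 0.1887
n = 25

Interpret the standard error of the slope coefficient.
SE(β̂₁) = 0.1887 is the estimated standard deviation of the slope estimate across repeated samples; relative to β̂₁ = 2.4942 that is 7.6%, a precise estimate.

SE(β̂₁) = s / √Sxx, where s is the residual standard deviation and Sxx = Σ(x − x̄)². It is the yardstick for how far β̂₁ = 2.4942 could plausibly be from the true slope.

Relative precision:
- SE / |β̂₁| = 0.1887 / 2.4942 = 7.6%
- Rule of thumb (under 20%: precise; 20% to under 50%: moderately precise; 50% or more: imprecise) → precise

Rough 95% range (±2 SE): 2.4942 ± 0.3774 → (2.1168, 2.8716).

What drives SE(β̂₁): larger n (here n = 25) → smaller SE; wider spread of x values → smaller SE.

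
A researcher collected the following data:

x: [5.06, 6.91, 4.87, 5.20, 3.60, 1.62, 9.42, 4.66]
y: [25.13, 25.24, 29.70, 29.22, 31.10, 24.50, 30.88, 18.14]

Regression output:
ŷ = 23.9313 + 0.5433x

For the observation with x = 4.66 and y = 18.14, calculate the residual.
Residual = -8.3231

The residual is the difference between the actual value and the predicted value:

Residual = y - ŷ

Step 1: Calculate predicted value
ŷ = 23.9313 + 0.5433 × 4.66
ŷ = 26.4631

Step 2: Calculate residual
Residual = 18.14 - 26.4631
Residual = -8.3231

Sign check: y < ŷ, so the point is below the line and the fit overestimates here.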